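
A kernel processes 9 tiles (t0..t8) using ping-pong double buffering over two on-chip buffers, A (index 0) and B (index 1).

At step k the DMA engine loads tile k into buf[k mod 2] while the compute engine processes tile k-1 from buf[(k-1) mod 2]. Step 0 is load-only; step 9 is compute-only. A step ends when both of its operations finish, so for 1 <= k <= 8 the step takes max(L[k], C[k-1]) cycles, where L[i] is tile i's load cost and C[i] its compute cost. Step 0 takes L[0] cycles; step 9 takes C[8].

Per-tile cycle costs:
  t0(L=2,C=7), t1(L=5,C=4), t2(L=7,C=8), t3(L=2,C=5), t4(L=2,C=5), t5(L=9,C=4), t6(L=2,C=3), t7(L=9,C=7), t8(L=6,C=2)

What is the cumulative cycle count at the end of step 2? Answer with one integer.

end_cycle[2] = 16

[0] DMA t0→A (2c) ∥ CU idle ⇒ 2c, clock 2
[1] DMA t1→B (5c) ∥ CU A:t0 (7c) ⇒ 7c, clock 9
[2] DMA t2→A (7c) ∥ CU B:t1 (4c) ⇒ 7c, clock 16
[3] DMA t3→B (2c) ∥ CU A:t2 (8c) ⇒ 8c, clock 24
[4] DMA t4→A (2c) ∥ CU B:t3 (5c) ⇒ 5c, clock 29
[5] DMA t5→B (9c) ∥ CU A:t4 (5c) ⇒ 9c, clock 38
[6] DMA t6→A (2c) ∥ CU B:t5 (4c) ⇒ 4c, clock 42
[7] DMA t7→B (9c) ∥ CU A:t6 (3c) ⇒ 9c, clock 51
[8] DMA t8→A (6c) ∥ CU B:t7 (7c) ⇒ 7c, clock 58
[9] DMA idle ∥ CU A:t8 (2c) ⇒ 2c, clock 60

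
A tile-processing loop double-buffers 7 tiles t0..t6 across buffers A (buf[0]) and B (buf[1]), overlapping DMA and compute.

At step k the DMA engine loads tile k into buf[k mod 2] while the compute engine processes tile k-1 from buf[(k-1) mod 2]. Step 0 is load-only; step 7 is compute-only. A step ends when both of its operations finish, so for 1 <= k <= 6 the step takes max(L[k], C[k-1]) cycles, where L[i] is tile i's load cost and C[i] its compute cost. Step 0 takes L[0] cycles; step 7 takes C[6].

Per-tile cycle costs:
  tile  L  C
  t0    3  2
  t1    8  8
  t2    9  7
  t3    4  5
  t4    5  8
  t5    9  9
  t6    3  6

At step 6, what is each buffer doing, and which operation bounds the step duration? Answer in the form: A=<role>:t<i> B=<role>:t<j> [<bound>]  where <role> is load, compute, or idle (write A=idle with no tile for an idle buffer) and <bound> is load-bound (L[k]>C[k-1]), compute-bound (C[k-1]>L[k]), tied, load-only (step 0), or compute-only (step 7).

step 6: A=load:t6 B=compute:t5 [compute-bound]

  0. 3=3c; end=3; A:t0 B:-
  1. max(8,2)=8c; end=11; A:t0 B:t1
  2. max(9,8)=9c; end=20; A:t2 B:t1
  3. max(4,7)=7c; end=27; A:t2 B:t3
  4. max(5,5)=5c; end=32; A:t4 B:t3
  5. max(9,8)=9c; end=41; A:t4 B:t5
  6. max(3,9)=9c; end=50; A:t6 B:t5
  7. 6=6c; end=56; A:t6 B:t5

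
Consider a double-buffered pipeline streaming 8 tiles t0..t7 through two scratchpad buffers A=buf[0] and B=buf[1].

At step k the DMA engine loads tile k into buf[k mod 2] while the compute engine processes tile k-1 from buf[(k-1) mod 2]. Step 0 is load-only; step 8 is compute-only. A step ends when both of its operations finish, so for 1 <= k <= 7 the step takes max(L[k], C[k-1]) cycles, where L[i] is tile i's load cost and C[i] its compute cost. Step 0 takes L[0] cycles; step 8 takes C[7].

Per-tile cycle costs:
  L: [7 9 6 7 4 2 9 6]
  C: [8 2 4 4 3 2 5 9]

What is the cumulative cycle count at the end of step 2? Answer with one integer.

k=0 load=t0/7c comp=- wait=7 total=7
k=1 load=t1/9c comp=t0/8c wait=9 total=16
k=2 load=t2/6c comp=t1/2c wait=6 total=22
k=3 load=t3/7c comp=t2/4c wait=7 total=29
k=4 load=t4/4c comp=t3/4c wait=4 total=33
k=5 load=t5/2c comp=t4/3c wait=3 total=36
k=6 load=t6/9c comp=t5/2c wait=9 total=45
k=7 load=t7/6c comp=t6/5c wait=6 total=51
k=8 load=- comp=t7/9c wait=9 total=60

end_cycle[2] = 22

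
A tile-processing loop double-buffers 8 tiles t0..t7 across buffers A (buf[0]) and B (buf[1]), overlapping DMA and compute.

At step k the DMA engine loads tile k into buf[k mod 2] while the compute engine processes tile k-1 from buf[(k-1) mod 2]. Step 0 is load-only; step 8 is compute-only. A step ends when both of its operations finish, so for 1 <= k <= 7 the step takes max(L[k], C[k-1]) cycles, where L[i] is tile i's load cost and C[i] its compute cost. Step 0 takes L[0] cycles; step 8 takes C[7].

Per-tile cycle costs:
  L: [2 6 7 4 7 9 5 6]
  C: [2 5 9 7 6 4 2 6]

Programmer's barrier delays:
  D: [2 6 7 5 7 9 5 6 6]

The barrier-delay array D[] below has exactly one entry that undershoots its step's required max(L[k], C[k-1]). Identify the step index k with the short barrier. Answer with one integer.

k=0 barrier L[0]=2→2c, D[0]=2 ok
k=1 barrier max(L[1]=6,C[0]=2)→6c, D[1]=6 ok
k=2 barrier max(L[2]=7,C[1]=5)→7c, D[2]=7 ok
k=3 barrier max(L[3]=4,C[2]=9)→9c, D[3]=5 SHORT
k=4 barrier max(L[4]=7,C[3]=7)→7c, D[4]=7 ok
k=5 barrier max(L[5]=9,C[4]=6)→9c, D[5]=9 ok
k=6 barrier max(L[6]=5,C[5]=4)→5c, D[6]=5 ok
k=7 barrier max(L[7]=6,C[6]=2)→6c, D[7]=6 ok
k=8 barrier C[7]=6→6c, D[8]=6 ok

hazard at step 3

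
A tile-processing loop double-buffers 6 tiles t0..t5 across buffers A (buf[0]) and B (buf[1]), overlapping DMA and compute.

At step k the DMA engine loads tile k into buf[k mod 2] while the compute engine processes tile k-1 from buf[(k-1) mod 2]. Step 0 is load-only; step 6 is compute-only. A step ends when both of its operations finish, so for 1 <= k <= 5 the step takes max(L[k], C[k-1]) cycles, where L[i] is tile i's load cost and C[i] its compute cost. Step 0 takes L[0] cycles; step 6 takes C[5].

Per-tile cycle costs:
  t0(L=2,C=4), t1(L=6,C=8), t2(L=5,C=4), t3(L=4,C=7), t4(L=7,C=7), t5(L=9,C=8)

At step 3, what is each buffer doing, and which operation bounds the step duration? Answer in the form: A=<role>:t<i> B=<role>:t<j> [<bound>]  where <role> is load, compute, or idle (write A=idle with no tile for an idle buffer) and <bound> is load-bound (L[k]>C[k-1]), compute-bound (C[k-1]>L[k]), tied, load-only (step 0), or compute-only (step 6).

k=0 load=t0/2c comp=- wait=2 total=2
k=1 load=t1/6c comp=t0/4c wait=6 total=8
k=2 load=t2/5c comp=t1/8c wait=8 total=16
k=3 load=t3/4c comp=t2/4c wait=4 total=20
k=4 load=t4/7c comp=t3/7c wait=7 total=27
k=5 load=t5/9c comp=t4/7c wait=9 total=36
k=6 load=- comp=t5/8c wait=8 total=44

step 3: A=compute:t2 B=load:t3 [tied]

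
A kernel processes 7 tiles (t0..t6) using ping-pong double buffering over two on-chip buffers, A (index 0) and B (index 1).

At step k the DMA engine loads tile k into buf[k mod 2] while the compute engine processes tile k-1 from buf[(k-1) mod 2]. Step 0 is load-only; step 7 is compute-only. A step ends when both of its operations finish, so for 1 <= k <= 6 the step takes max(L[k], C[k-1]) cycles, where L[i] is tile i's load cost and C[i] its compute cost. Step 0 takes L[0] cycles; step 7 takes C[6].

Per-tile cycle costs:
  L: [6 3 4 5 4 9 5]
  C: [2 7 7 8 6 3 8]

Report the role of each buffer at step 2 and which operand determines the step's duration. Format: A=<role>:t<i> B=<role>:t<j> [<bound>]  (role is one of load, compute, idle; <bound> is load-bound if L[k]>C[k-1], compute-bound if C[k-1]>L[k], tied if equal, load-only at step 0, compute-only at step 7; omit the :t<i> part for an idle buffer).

k=0 load=t0/6c comp=- wait=6 total=6
k=1 load=t1/3c comp=t0/2c wait=3 total=9
k=2 load=t2/4c comp=t1/7c wait=7 total=16
k=3 load=t3/5c comp=t2/7c wait=7 total=23
k=4 load=t4/4c comp=t3/8c wait=8 total=31
k=5 load=t5/9c comp=t4/6c wait=9 total=40
k=6 load=t6/5c comp=t5/3c wait=5 total=45
k=7 load=- comp=t6/8c wait=8 total=53

step 2: A=load:t2 B=compute:t1 [compute-bound]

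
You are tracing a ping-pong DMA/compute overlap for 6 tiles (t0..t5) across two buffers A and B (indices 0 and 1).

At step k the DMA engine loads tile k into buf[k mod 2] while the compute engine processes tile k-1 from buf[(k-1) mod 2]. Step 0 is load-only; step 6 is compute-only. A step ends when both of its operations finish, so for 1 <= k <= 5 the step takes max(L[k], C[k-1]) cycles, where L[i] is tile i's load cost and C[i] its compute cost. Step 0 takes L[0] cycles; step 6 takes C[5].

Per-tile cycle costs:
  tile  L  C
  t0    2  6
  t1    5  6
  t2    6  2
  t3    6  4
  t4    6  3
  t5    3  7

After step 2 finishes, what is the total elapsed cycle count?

step 0: L[0]=2 → dur=2, Σ=2 | A=load:t0 B=idle [load-only]
step 1: L[1]=5 C[0]=6 → dur=6, Σ=8 | A=compute:t0 B=load:t1 [compute-bound]
step 2: L[2]=6 C[1]=6 → dur=6, Σ=14 | A=load:t2 B=compute:t1 [tied]
step 3: L[3]=6 C[2]=2 → dur=6, Σ=20 | A=compute:t2 B=load:t3 [load-bound]
step 4: L[4]=6 C[3]=4 → dur=6, Σ=26 | A=load:t4 B=compute:t3 [load-bound]
step 5: L[5]=3 C[4]=3 → dur=3, Σ=29 | A=compute:t4 B=load:t5 [tied]
step 6: C[5]=7 → dur=7, Σ=36 | A=idle B=compute:t5 [compute-only]

end_cycle[2] = 14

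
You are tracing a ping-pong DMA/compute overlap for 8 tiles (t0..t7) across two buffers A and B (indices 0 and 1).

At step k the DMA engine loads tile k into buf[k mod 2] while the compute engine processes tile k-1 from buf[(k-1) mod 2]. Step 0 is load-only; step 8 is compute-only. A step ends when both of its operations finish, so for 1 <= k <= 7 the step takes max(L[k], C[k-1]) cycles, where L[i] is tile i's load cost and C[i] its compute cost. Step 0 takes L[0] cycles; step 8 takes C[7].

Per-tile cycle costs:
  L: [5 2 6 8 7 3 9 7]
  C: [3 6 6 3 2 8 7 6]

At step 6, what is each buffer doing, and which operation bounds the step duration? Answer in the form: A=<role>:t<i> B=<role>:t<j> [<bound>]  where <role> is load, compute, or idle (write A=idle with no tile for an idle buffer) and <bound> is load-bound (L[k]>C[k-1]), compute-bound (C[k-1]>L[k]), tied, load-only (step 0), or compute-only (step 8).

step 6: A=load:t6 B=compute:t5 [load-bound]

k=0 load=t0/5c comp=- wait=5 total=5
k=1 load=t1/2c comp=t0/3c wait=3 total=8
k=2 load=t2/6c comp=t1/6c wait=6 total=14
k=3 load=t3/8c comp=t2/6c wait=8 total=22
k=4 load=t4/7c comp=t3/3c wait=7 total=29
k=5 load=t5/3c comp=t4/2c wait=3 total=32
k=6 load=t6/9c comp=t5/8c wait=9 total=41
k=7 load=t7/7c comp=t6/7c wait=7 total=48
k=8 load=- comp=t7/6c wait=6 total=54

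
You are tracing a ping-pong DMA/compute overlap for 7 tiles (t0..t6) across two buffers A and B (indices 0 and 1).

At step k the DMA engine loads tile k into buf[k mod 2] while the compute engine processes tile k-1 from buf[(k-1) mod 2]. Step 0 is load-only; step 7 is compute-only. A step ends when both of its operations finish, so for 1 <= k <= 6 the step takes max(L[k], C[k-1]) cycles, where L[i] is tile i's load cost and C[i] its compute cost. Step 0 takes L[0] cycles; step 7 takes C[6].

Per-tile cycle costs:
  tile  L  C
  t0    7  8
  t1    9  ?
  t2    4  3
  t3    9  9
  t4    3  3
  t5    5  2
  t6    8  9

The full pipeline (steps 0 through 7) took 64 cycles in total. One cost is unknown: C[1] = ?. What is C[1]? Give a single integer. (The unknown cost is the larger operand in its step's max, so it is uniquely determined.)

step 0 → dur = L[0]=7 = 7
step 1 → dur = max(L[1]=9, C[0]=8) = 9
step 2 → dur = max(L[2]=4, C[1]=?) = C[1]  (unknown; binding)
step 3 → dur = max(L[3]=9, C[2]=3) = 9
step 4 → dur = max(L[4]=3, C[3]=9) = 9
step 5 → dur = max(L[5]=5, C[4]=3) = 5
step 6 → dur = max(L[6]=8, C[5]=2) = 8
step 7 → dur = C[6]=9 = 9
sum of known step durations = 56
dur[2] = total - known = 64 - 56 = 8
C[1] is the binding max in step 2, so C[1] = dur[2] = 8

C[1] = 8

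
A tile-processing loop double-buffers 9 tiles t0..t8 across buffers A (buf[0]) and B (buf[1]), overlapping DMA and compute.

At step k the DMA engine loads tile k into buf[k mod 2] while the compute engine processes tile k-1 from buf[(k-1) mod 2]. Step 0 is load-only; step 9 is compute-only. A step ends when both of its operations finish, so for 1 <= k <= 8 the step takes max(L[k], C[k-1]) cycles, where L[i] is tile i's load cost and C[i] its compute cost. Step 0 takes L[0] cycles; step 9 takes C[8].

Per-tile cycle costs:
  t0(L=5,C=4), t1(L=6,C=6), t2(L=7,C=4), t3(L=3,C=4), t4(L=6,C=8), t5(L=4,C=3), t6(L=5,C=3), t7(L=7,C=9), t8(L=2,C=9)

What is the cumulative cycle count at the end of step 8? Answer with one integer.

  0. 5=5c; end=5; A:t0 B:-
  1. max(6,4)=6c; end=11; A:t0 B:t1
  2. max(7,6)=7c; end=18; A:t2 B:t1
  3. max(3,4)=4c; end=22; A:t2 B:t3
  4. max(6,4)=6c; end=28; A:t4 B:t3
  5. max(4,8)=8c; end=36; A:t4 B:t5
  6. max(5,3)=5c; end=41; A:t6 B:t5
  7. max(7,3)=7c; end=48; A:t6 B:t7
  8. max(2,9)=9c; end=57; A:t8 B:t7
  9. 9=9c; end=66; A:t8 B:t7

end_cycle[8] = 57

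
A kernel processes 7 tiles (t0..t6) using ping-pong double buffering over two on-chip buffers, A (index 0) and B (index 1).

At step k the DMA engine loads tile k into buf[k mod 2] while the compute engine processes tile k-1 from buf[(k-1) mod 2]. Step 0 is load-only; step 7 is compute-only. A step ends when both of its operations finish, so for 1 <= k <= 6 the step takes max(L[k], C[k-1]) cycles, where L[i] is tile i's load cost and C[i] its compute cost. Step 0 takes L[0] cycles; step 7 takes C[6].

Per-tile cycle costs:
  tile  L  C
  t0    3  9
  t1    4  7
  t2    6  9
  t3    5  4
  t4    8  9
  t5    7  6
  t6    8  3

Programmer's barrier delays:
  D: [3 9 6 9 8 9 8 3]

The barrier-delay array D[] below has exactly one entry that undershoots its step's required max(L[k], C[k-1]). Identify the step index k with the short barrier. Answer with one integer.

hazard at step 2

step 0: need L[0]=3 = 3; D[0]=3 ok
step 1: need max(L[1]=4,C[0]=9) = 9; D[1]=9 ok
step 2: need max(L[2]=6,C[1]=7) = 7; D[2]=6 SHORT
step 3: need max(L[3]=5,C[2]=9) = 9; D[3]=9 ok
step 4: need max(L[4]=8,C[3]=4) = 8; D[4]=8 ok
step 5: need max(L[5]=7,C[4]=9) = 9; D[5]=9 ok
step 6: need max(L[6]=8,C[5]=6) = 8; D[6]=8 ok
step 7: need C[6]=3 = 3; D[7]=3 ok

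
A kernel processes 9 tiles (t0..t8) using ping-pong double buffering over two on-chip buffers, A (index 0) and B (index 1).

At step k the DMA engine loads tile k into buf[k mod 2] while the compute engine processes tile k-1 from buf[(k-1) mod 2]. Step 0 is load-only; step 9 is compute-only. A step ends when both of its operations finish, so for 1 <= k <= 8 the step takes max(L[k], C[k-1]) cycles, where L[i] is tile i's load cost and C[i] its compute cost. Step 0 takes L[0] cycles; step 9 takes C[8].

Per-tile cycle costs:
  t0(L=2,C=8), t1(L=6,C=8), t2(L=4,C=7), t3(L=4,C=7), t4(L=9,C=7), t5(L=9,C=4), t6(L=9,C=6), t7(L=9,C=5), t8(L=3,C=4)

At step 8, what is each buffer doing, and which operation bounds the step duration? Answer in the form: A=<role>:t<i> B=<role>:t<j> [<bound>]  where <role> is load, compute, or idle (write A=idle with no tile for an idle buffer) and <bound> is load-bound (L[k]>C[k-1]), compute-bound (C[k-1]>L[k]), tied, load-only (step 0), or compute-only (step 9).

step 8: A=load:t8 B=compute:t7 [compute-bound]

  0. 2=2c; end=2; A:t0 B:-
  1. max(6,8)=8c; end=10; A:t0 B:t1
  2. max(4,8)=8c; end=18; A:t2 B:t1
  3. max(4,7)=7c; end=25; A:t2 B:t3
  4. max(9,7)=9c; end=34; A:t4 B:t3
  5. max(9,7)=9c; end=43; A:t4 B:t5
  6. max(9,4)=9c; end=52; A:t6 B:t5
  7. max(9,6)=9c; end=61; A:t6 B:t7
  8. max(3,5)=5c; end=66; A:t8 B:t7
  9. 4=4c; end=70; A:t8 B:t7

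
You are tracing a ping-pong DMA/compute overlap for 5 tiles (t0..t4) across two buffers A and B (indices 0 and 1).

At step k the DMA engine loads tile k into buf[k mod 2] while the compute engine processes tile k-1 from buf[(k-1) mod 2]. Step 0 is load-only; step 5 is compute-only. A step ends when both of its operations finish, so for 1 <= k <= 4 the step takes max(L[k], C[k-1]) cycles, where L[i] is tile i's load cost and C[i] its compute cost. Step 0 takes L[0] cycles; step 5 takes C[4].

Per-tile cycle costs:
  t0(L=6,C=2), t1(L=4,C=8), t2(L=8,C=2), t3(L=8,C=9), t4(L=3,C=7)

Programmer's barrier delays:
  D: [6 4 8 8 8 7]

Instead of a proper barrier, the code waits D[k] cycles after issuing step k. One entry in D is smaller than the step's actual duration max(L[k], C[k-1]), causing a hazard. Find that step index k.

k=0 barrier L[0]=6→6c, D[0]=6 ok
k=1 barrier max(L[1]=4,C[0]=2)→4c, D[1]=4 ok
k=2 barrier max(L[2]=8,C[1]=8)→8c, D[2]=8 ok
k=3 barrier max(L[3]=8,C[2]=2)→8c, D[3]=8 ok
k=4 barrier max(L[4]=3,C[3]=9)→9c, D[4]=8 SHORT
k=5 barrier C[4]=7→7c, D[5]=7 ok

hazard at step 4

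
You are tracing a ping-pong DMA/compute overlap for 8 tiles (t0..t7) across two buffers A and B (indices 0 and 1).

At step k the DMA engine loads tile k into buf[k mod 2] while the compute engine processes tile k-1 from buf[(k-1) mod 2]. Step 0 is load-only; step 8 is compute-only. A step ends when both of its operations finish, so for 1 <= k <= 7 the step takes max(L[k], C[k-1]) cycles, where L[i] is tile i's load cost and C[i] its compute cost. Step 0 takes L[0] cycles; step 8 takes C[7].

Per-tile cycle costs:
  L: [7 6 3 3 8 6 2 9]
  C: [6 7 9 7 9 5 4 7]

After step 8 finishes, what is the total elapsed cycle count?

k=0 load=t0/7c comp=- wait=7 total=7
k=1 load=t1/6c comp=t0/6c wait=6 total=13
k=2 load=t2/3c comp=t1/7c wait=7 total=20
k=3 load=t3/3c comp=t2/9c wait=9 total=29
k=4 load=t4/8c comp=t3/7c wait=8 total=37
k=5 load=t5/6c comp=t4/9c wait=9 total=46
k=6 load=t6/2c comp=t5/5c wait=5 total=51
k=7 load=t7/9c comp=t6/4c wait=9 total=60
k=8 load=- comp=t7/7c wait=7 total=67

end_cycle[8] = 67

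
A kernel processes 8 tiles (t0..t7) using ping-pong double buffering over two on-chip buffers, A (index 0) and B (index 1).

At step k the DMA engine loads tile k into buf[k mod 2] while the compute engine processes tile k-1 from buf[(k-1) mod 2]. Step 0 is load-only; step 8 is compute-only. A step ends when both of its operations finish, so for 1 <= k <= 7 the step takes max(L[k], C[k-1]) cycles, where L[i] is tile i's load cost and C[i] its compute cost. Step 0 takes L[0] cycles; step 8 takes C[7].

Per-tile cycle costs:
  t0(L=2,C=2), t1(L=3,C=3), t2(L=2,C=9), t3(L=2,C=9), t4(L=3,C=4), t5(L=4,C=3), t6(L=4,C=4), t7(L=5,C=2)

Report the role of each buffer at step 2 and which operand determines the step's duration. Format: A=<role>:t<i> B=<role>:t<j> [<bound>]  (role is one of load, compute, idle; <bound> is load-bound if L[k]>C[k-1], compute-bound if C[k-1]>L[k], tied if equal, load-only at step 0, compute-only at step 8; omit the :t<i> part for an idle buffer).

step 2: A=load:t2 B=compute:t1 [compute-bound]

[0] DMA t0→A (2c) ∥ CU idle ⇒ 2c, clock 2
[1] DMA t1→B (3c) ∥ CU A:t0 (2c) ⇒ 3c, clock 5
[2] DMA t2→A (2c) ∥ CU B:t1 (3c) ⇒ 3c, clock 8
[3] DMA t3→B (2c) ∥ CU A:t2 (9c) ⇒ 9c, clock 17
[4] DMA t4→A (3c) ∥ CU B:t3 (9c) ⇒ 9c, clock 26
[5] DMA t5→B (4c) ∥ CU A:t4 (4c) ⇒ 4c, clock 30
[6] DMA t6→A (4c) ∥ CU B:t5 (3c) ⇒ 4c, clock 34
[7] DMA t7→B (5c) ∥ CU A:t6 (4c) ⇒ 5c, clock 39
[8] DMA idle ∥ CU B:t7 (2c) ⇒ 2c, clock 41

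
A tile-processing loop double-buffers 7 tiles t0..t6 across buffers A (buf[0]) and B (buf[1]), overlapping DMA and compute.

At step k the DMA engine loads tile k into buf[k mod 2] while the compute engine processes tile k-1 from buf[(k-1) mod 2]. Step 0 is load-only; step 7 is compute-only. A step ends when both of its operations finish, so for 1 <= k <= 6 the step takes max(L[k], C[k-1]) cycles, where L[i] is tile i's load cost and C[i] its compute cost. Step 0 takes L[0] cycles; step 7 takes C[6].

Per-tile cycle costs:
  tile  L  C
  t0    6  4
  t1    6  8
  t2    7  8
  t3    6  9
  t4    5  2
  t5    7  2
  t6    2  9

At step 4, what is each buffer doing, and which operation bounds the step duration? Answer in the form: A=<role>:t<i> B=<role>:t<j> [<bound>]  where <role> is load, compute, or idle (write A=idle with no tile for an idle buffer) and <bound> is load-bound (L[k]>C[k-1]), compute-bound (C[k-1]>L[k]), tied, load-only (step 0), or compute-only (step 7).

step 0: L[0]=6 → dur=6, Σ=6 | A=load:t0 B=idle [load-only]
step 1: L[1]=6 C[0]=4 → dur=6, Σ=12 | A=compute:t0 B=load:t1 [load-bound]
step 2: L[2]=7 C[1]=8 → dur=8, Σ=20 | A=load:t2 B=compute:t1 [compute-bound]
step 3: L[3]=6 C[2]=8 → dur=8, Σ=28 | A=compute:t2 B=load:t3 [compute-bound]
step 4: L[4]=5 C[3]=9 → dur=9, Σ=37 | A=load:t4 B=compute:t3 [compute-bound]
step 5: L[5]=7 C[4]=2 → dur=7, Σ=44 | A=compute:t4 B=load:t5 [load-bound]
step 6: L[6]=2 C[5]=2 → dur=2, Σ=46 | A=load:t6 B=compute:t5 [tied]
step 7: C[6]=9 → dur=9, Σ=55 | A=compute:t6 B=idle [compute-only]

step 4: A=load:t4 B=compute:t3 [compute-bound]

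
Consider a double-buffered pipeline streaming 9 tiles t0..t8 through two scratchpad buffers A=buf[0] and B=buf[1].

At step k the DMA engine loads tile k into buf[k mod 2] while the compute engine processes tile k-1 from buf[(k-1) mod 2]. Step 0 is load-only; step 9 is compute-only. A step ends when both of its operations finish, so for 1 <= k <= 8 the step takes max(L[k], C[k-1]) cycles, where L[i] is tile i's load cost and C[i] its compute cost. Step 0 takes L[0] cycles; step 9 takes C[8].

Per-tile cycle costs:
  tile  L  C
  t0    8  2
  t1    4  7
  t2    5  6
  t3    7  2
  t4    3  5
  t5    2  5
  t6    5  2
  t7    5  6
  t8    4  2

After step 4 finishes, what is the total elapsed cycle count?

end_cycle[4] = 29

step 0: L[0]=8 → dur=8, Σ=8 | A=load:t0 B=idle [load-only]
step 1: L[1]=4 C[0]=2 → dur=4, Σ=12 | A=compute:t0 B=load:t1 [load-bound]
step 2: L[2]=5 C[1]=7 → dur=7, Σ=19 | A=load:t2 B=compute:t1 [compute-bound]
step 3: L[3]=7 C[2]=6 → dur=7, Σ=26 | A=compute:t2 B=load:t3 [load-bound]
step 4: L[4]=3 C[3]=2 → dur=3, Σ=29 | A=load:t4 B=compute:t3 [load-bound]
step 5: L[5]=2 C[4]=5 → dur=5, Σ=34 | A=compute:t4 B=load:t5 [compute-bound]
step 6: L[6]=5 C[5]=5 → dur=5, Σ=39 | A=load:t6 B=compute:t5 [tied]
step 7: L[7]=5 C[6]=2 → dur=5, Σ=44 | A=compute:t6 B=load:t7 [load-bound]
step 8: L[8]=4 C[7]=6 → dur=6, Σ=50 | A=load:t8 B=compute:t7 [compute-bound]
step 9: C[8]=2 → dur=2, Σ=52 | A=compute:t8 B=idle [compute-only]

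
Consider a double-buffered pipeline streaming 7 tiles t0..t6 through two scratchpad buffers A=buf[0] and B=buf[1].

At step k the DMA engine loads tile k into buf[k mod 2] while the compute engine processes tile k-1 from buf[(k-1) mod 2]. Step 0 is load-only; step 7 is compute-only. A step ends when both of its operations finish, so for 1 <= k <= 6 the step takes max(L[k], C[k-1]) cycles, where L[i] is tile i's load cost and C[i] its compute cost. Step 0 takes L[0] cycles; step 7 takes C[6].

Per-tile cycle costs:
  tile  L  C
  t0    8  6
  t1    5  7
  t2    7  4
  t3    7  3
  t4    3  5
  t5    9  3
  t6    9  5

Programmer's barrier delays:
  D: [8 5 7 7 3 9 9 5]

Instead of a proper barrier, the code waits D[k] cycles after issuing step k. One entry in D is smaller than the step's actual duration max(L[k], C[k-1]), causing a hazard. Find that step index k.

hazard at step 1

[0] required=L[0]=8=8 vs D=8 ok
[1] required=max(L[1]=5,C[0]=6)=6 vs D=5 SHORT
[2] required=max(L[2]=7,C[1]=7)=7 vs D=7 ok
[3] required=max(L[3]=7,C[2]=4)=7 vs D=7 ok
[4] required=max(L[4]=3,C[3]=3)=3 vs D=3 ok
[5] required=max(L[5]=9,C[4]=5)=9 vs D=9 ok
[6] required=max(L[6]=9,C[5]=3)=9 vs D=9 ok
[7] required=C[6]=5=5 vs D=5 ok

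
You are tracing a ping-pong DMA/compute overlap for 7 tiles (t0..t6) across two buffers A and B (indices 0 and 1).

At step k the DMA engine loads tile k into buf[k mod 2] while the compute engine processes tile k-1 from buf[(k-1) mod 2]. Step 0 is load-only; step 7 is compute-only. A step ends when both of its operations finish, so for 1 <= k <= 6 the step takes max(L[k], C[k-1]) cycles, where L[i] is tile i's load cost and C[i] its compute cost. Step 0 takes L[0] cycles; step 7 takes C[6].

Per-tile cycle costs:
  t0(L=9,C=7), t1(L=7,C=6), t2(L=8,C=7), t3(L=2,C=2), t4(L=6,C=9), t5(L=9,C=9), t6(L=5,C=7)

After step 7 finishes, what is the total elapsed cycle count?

end_cycle[7] = 62

step 0: L[0]=9 → dur=9, Σ=9 | A=load:t0 B=idle [load-only]
step 1: L[1]=7 C[0]=7 → dur=7, Σ=16 | A=compute:t0 B=load:t1 [tied]
step 2: L[2]=8 C[1]=6 → dur=8, Σ=24 | A=load:t2 B=compute:t1 [load-bound]
step 3: L[3]=2 C[2]=7 → dur=7, Σ=31 | A=compute:t2 B=load:t3 [compute-bound]
step 4: L[4]=6 C[3]=2 → dur=6, Σ=37 | A=load:t4 B=compute:t3 [load-bound]
step 5: L[5]=9 C[4]=9 → dur=9, Σ=46 | A=compute:t4 B=load:t5 [tied]
step 6: L[6]=5 C[5]=9 → dur=9, Σ=55 | A=load:t6 B=compute:t5 [compute-bound]
step 7: C[6]=7 → dur=7, Σ=62 | A=compute:t6 B=idle [compute-only]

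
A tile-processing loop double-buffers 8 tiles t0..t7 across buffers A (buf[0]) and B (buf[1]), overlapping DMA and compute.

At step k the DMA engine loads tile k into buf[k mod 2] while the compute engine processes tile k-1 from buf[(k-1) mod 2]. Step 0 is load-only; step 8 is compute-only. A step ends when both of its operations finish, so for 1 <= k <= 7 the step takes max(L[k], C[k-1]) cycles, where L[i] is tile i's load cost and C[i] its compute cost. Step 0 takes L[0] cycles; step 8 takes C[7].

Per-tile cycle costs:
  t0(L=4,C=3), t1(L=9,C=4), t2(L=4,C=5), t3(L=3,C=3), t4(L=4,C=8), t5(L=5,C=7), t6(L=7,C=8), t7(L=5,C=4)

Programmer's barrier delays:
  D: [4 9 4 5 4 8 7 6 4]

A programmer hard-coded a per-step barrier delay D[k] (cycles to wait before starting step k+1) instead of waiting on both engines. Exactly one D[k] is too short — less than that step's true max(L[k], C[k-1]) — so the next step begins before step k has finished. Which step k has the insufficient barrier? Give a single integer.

k=0 barrier L[0]=4→4c, D[0]=4 ok
k=1 barrier max(L[1]=9,C[0]=3)→9c, D[1]=9 ok
k=2 barrier max(L[2]=4,C[1]=4)→4c, D[2]=4 ok
k=3 barrier max(L[3]=3,C[2]=5)→5c, D[3]=5 ok
k=4 barrier max(L[4]=4,C[3]=3)→4c, D[4]=4 ok
k=5 barrier max(L[5]=5,C[4]=8)→8c, D[5]=8 ok
k=6 barrier max(L[6]=7,C[5]=7)→7c, D[6]=7 ok
k=7 barrier max(L[7]=5,C[6]=8)→8c, D[7]=6 SHORT
k=8 barrier C[7]=4→4c, D[8]=4 ok

hazard at step 7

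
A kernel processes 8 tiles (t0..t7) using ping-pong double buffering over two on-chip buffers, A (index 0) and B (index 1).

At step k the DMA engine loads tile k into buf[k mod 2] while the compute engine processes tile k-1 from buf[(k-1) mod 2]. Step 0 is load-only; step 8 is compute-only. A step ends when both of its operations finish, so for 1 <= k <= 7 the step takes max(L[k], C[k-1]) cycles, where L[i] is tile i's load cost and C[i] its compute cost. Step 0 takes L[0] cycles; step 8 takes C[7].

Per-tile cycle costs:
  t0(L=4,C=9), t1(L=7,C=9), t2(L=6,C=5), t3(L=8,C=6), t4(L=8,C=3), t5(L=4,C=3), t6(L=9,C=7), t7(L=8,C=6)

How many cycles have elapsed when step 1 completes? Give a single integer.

end_cycle[1] = 13

step 0: L[0]=4 → dur=4, Σ=4 | A=load:t0 B=idle [load-only]
step 1: L[1]=7 C[0]=9 → dur=9, Σ=13 | A=compute:t0 B=load:t1 [compute-bound]
step 2: L[2]=6 C[1]=9 → dur=9, Σ=22 | A=load:t2 B=compute:t1 [compute-bound]
step 3: L[3]=8 C[2]=5 → dur=8, Σ=30 | A=compute:t2 B=load:t3 [load-bound]
step 4: L[4]=8 C[3]=6 → dur=8, Σ=38 | A=load:t4 B=compute:t3 [load-bound]
step 5: L[5]=4 C[4]=3 → dur=4, Σ=42 | A=compute:t4 B=load:t5 [load-bound]
step 6: L[6]=9 C[5]=3 → dur=9, Σ=51 | A=load:t6 B=compute:t5 [load-bound]
step 7: L[7]=8 C[6]=7 → dur=8, Σ=59 | A=compute:t6 B=load:t7 [load-bound]
step 8: C[7]=6 → dur=6, Σ=65 | A=idle B=compute:t7 [compute-only]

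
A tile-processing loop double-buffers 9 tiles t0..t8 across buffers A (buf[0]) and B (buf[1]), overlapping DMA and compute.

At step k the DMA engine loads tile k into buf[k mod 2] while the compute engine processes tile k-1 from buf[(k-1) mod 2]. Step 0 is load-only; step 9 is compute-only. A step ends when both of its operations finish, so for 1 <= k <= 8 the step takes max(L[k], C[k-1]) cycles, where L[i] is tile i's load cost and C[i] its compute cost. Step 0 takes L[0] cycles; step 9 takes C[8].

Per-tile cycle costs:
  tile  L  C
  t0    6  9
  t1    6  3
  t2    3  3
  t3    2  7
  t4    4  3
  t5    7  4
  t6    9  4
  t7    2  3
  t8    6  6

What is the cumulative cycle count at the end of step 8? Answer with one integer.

[0] DMA t0→A (6c) ∥ CU idle ⇒ 6c, clock 6
[1] DMA t1→B (6c) ∥ CU A:t0 (9c) ⇒ 9c, clock 15
[2] DMA t2→A (3c) ∥ CU B:t1 (3c) ⇒ 3c, clock 18
[3] DMA t3→B (2c) ∥ CU A:t2 (3c) ⇒ 3c, clock 21
[4] DMA t4→A (4c) ∥ CU B:t3 (7c) ⇒ 7c, clock 28
[5] DMA t5→B (7c) ∥ CU A:t4 (3c) ⇒ 7c, clock 35
[6] DMA t6→A (9c) ∥ CU B:t5 (4c) ⇒ 9c, clock 44
[7] DMA t7→B (2c) ∥ CU A:t6 (4c) ⇒ 4c, clock 48
[8] DMA t8→A (6c) ∥ CU B:t7 (3c) ⇒ 6c, clock 54
[9] DMA idle ∥ CU A:t8 (6c) ⇒ 6c, clock 60

end_cycle[8] = 54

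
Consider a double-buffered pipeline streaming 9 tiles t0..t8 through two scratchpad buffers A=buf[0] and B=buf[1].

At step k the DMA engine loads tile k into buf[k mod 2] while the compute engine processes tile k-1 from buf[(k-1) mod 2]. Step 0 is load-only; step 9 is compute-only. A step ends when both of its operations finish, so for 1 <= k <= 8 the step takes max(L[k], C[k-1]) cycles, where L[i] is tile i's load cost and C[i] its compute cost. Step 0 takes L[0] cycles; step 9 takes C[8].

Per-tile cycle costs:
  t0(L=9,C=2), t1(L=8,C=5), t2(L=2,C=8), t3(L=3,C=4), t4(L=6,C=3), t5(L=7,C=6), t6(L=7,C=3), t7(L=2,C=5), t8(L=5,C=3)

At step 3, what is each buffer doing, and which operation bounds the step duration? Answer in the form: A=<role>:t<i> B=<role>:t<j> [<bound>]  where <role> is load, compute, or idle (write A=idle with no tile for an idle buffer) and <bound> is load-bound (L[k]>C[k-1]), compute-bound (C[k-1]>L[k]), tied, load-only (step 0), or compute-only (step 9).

k=0 load=t0/9c comp=- wait=9 total=9
k=1 load=t1/8c comp=t0/2c wait=8 total=17
k=2 load=t2/2c comp=t1/5c wait=5 total=22
k=3 load=t3/3c comp=t2/8c wait=8 total=30
k=4 load=t4/6c comp=t3/4c wait=6 total=36
k=5 load=t5/7c comp=t4/3c wait=7 total=43
k=6 load=t6/7c comp=t5/6c wait=7 total=50
k=7 load=t7/2c comp=t6/3c wait=3 total=53
k=8 load=t8/5c comp=t7/5c wait=5 total=58
k=9 load=- comp=t8/3c wait=3 total=61

step 3: A=compute:t2 B=load:t3 [compute-bound]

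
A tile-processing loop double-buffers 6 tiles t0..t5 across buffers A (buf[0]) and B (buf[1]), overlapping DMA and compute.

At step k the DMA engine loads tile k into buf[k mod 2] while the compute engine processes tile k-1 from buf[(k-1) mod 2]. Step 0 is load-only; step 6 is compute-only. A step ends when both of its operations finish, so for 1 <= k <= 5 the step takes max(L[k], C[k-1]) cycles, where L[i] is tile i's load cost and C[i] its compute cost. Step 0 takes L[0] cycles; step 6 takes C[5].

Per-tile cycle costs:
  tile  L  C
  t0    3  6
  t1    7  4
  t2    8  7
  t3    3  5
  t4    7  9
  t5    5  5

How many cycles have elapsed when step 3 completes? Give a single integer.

end_cycle[3] = 25

k=0 load=t0/3c comp=- wait=3 total=3
k=1 load=t1/7c comp=t0/6c wait=7 total=10
k=2 load=t2/8c comp=t1/4c wait=8 total=18
k=3 load=t3/3c comp=t2/7c wait=7 total=25
k=4 load=t4/7c comp=t3/5c wait=7 total=32
k=5 load=t5/5c comp=t4/9c wait=9 total=41
k=6 load=- comp=t5/5c wait=5 total=46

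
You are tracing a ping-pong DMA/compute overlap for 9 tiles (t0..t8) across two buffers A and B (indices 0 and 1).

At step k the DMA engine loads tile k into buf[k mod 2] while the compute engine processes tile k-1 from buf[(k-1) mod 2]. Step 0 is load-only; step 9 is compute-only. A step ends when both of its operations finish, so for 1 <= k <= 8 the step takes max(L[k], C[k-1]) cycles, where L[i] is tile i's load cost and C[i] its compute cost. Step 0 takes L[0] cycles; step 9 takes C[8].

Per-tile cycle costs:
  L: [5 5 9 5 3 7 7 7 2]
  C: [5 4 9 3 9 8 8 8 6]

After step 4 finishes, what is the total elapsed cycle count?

end_cycle[4] = 31

step 0: L[0]=5 → dur=5, Σ=5 | A=load:t0 B=idle [load-only]
step 1: L[1]=5 C[0]=5 → dur=5, Σ=10 | A=compute:t0 B=load:t1 [tied]
step 2: L[2]=9 C[1]=4 → dur=9, Σ=19 | A=load:t2 B=compute:t1 [load-bound]
step 3: L[3]=5 C[2]=9 → dur=9, Σ=28 | A=compute:t2 B=load:t3 [compute-bound]
step 4: L[4]=3 C[3]=3 → dur=3, Σ=31 | A=load:t4 B=compute:t3 [tied]
step 5: L[5]=7 C[4]=9 → dur=9, Σ=40 | A=compute:t4 B=load:t5 [compute-bound]
step 6: L[6]=7 C[5]=8 → dur=8, Σ=48 | A=load:t6 B=compute:t5 [compute-bound]
step 7: L[7]=7 C[6]=8 → dur=8, Σ=56 | A=compute:t6 B=load:t7 [compute-bound]
step 8: L[8]=2 C[7]=8 → dur=8, Σ=64 | A=load:t8 B=compute:t7 [compute-bound]
step 9: C[8]=6 → dur=6, Σ=70 | A=compute:t8 B=idle [compute-only]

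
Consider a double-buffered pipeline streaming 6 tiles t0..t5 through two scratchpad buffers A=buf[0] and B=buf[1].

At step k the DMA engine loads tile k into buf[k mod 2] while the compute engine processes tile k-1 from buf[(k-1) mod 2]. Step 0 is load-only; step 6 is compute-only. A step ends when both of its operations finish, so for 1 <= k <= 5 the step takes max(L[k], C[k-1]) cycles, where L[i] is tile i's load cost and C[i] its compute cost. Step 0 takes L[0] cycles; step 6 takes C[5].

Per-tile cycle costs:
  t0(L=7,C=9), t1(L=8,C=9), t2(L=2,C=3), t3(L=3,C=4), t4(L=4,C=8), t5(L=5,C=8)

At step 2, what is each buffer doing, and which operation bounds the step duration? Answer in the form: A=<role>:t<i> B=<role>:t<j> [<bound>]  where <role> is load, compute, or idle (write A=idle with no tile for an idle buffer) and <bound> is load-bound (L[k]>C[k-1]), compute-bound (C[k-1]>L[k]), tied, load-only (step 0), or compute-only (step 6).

step 0: L[0]=7 → dur=7, Σ=7 | A=load:t0 B=idle [load-only]
step 1: L[1]=8 C[0]=9 → dur=9, Σ=16 | A=compute:t0 B=load:t1 [compute-bound]
step 2: L[2]=2 C[1]=9 → dur=9, Σ=25 | A=load:t2 B=compute:t1 [compute-bound]
step 3: L[3]=3 C[2]=3 → dur=3, Σ=28 | A=compute:t2 B=load:t3 [tied]
step 4: L[4]=4 C[3]=4 → dur=4, Σ=32 | A=load:t4 B=compute:t3 [tied]
step 5: L[5]=5 C[4]=8 → dur=8, Σ=40 | A=compute:t4 B=load:t5 [compute-bound]
step 6: C[5]=8 → dur=8, Σ=48 | A=idle B=compute:t5 [compute-only]

step 2: A=load:t2 B=compute:t1 [compute-bound]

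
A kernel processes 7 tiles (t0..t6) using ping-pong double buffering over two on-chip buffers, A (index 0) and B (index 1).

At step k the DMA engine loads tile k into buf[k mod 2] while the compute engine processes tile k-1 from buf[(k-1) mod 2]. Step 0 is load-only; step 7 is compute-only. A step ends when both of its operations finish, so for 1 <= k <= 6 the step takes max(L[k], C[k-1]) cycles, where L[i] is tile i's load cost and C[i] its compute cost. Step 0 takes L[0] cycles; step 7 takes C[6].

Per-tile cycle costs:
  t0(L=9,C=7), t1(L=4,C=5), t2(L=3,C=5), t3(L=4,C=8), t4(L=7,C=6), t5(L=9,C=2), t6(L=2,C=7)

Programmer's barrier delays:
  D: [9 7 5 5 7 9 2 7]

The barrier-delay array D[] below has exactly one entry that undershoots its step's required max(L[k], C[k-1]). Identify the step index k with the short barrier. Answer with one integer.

hazard at step 4

[0] required=L[0]=9=9 vs D=9 ok
[1] required=max(L[1]=4,C[0]=7)=7 vs D=7 ok
[2] required=max(L[2]=3,C[1]=5)=5 vs D=5 ok
[3] required=max(L[3]=4,C[2]=5)=5 vs D=5 ok
[4] required=max(L[4]=7,C[3]=8)=8 vs D=7 SHORT
[5] required=max(L[5]=9,C[4]=6)=9 vs D=9 ok
[6] required=max(L[6]=2,C[5]=2)=2 vs D=2 ok
[7] required=C[6]=7=7 vs D=7 ok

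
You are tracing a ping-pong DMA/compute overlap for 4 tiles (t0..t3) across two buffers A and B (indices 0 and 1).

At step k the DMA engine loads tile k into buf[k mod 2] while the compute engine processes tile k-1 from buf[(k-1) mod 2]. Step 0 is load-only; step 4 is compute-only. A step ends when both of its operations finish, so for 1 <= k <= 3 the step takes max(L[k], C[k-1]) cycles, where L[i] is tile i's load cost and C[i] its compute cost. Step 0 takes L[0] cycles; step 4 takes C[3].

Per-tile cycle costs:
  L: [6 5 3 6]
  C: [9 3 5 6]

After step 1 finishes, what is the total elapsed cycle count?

  0. 6=6c; end=6; A:t0 B:-
  1. max(5,9)=9c; end=15; A:t0 B:t1
  2. max(3,3)=3c; end=18; A:t2 B:t1
  3. max(6,5)=6c; end=24; A:t2 B:t3
  4. 6=6c; end=30; A:t2 B:t3

end_cycle[1] = 15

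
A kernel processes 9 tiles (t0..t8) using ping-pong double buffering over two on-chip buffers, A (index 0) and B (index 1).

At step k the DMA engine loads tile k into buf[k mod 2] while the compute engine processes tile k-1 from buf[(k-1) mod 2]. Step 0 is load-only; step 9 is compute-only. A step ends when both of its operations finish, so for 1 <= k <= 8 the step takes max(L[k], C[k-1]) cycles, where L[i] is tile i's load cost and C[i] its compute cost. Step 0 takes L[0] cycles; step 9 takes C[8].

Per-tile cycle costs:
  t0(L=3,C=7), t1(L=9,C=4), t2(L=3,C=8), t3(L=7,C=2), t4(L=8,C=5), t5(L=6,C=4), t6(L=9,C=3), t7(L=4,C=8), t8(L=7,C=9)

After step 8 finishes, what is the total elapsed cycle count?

  0. 3=3c; end=3; A:t0 B:-
  1. max(9,7)=9c; end=12; A:t0 B:t1
  2. max(3,4)=4c; end=16; A:t2 B:t1
  3. max(7,8)=8c; end=24; A:t2 B:t3
  4. max(8,2)=8c; end=32; A:t4 B:t3
  5. max(6,5)=6c; end=38; A:t4 B:t5
  6. max(9,4)=9c; end=47; A:t6 B:t5
  7. max(4,3)=4c; end=51; A:t6 B:t7
  8. max(7,8)=8c; end=59; A:t8 B:t7
  9. 9=9c; end=68; A:t8 B:t7

end_cycle[8] = 59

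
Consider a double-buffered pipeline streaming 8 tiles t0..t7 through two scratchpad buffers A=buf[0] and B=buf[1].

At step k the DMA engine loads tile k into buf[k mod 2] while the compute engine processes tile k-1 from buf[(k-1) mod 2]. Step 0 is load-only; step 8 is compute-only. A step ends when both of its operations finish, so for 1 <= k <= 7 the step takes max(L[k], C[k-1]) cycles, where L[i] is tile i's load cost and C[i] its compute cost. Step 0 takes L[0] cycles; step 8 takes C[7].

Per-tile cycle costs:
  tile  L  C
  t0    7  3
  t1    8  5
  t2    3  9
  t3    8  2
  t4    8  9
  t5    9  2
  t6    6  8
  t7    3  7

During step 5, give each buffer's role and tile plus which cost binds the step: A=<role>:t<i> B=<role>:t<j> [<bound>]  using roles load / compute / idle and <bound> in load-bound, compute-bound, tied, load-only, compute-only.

k=0 load=t0/7c comp=- wait=7 total=7
k=1 load=t1/8c comp=t0/3c wait=8 total=15
k=2 load=t2/3c comp=t1/5c wait=5 total=20
k=3 load=t3/8c comp=t2/9c wait=9 total=29
k=4 load=t4/8c comp=t3/2c wait=8 total=37
k=5 load=t5/9c comp=t4/9c wait=9 total=46
k=6 load=t6/6c comp=t5/2c wait=6 total=52
k=7 load=t7/3c comp=t6/8c wait=8 total=60
k=8 load=- comp=t7/7c wait=7 total=67

step 5: A=compute:t4 B=load:t5 [tied]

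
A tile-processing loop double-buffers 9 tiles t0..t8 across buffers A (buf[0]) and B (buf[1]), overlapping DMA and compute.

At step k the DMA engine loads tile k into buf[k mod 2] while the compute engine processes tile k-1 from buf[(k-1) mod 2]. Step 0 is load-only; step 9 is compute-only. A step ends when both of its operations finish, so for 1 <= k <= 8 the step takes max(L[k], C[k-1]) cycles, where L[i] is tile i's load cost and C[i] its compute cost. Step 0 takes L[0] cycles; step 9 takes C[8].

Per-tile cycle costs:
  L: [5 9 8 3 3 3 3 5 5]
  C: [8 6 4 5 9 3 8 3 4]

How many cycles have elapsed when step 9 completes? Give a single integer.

step 0: L[0]=5 → dur=5, Σ=5 | A=load:t0 B=idle [load-only]
step 1: L[1]=9 C[0]=8 → dur=9, Σ=14 | A=compute:t0 B=load:t1 [load-bound]
step 2: L[2]=8 C[1]=6 → dur=8, Σ=22 | A=load:t2 B=compute:t1 [load-bound]
step 3: L[3]=3 C[2]=4 → dur=4, Σ=26 | A=compute:t2 B=load:t3 [compute-bound]
step 4: L[4]=3 C[3]=5 → dur=5, Σ=31 | A=load:t4 B=compute:t3 [compute-bound]
step 5: L[5]=3 C[4]=9 → dur=9, Σ=40 | A=compute:t4 B=load:t5 [compute-bound]
step 6: L[6]=3 C[5]=3 → dur=3, Σ=43 | A=load:t6 B=compute:t5 [tied]
step 7: L[7]=5 C[6]=8 → dur=8, Σ=51 | A=compute:t6 B=load:t7 [compute-bound]
step 8: L[8]=5 C[7]=3 → dur=5, Σ=56 | A=load:t8 B=compute:t7 [load-bound]
step 9: C[8]=4 → dur=4, Σ=60 | A=compute:t8 B=idle [compute-only]

end_cycle[9] = 60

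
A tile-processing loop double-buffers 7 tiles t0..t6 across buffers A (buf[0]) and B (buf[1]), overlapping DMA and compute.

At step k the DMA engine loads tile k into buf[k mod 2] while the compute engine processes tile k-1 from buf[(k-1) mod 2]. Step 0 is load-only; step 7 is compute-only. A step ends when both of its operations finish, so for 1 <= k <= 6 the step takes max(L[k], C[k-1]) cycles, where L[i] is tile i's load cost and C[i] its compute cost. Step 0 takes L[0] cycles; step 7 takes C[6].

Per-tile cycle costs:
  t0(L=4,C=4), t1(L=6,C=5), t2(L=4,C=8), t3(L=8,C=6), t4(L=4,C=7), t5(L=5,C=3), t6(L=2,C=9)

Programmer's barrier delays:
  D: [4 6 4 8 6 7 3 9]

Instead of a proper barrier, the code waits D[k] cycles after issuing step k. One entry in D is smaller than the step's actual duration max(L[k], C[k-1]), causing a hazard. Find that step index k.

hazard at step 2

k=0 barrier L[0]=4→4c, D[0]=4 ok
k=1 barrier max(L[1]=6,C[0]=4)→6c, D[1]=6 ok
k=2 barrier max(L[2]=4,C[1]=5)→5c, D[2]=4 SHORT
k=3 barrier max(L[3]=8,C[2]=8)→8c, D[3]=8 ok
k=4 barrier max(L[4]=4,C[3]=6)→6c, D[4]=6 ok
k=5 barrier max(L[5]=5,C[4]=7)→7c, D[5]=7 ok
k=6 barrier max(L[6]=2,C[5]=3)→3c, D[6]=3 ok
k=7 barrier C[6]=9→9c, D[7]=9 ok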